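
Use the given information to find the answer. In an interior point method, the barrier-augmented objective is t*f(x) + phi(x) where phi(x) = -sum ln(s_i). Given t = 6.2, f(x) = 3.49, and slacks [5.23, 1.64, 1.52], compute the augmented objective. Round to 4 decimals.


Step 1: Compute log-barrier.
ln values: [1.6544, 0.4947, 0.4187]
phi = -(1.6544 + 0.4947 + 0.4187) = -2.5678
Step 2: Compute augmented objective.
t*f(x) = 6.2*3.49 = 21.638
Total = 21.638 - 2.5678 = 19.0702


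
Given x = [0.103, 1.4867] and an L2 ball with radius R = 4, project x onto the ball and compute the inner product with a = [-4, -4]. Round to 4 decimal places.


Step 1: Compute ||x|| (intermediates to 6 decimals).
||x|| = sqrt(0.103^2 + 1.4867^2) = 1.490264
Step 2: Project.
Since ||x|| <= R, proj = x (no scaling needed).
proj(x) = [0.103, 1.4867]
Step 3: Dot product.
a^T * proj(x) = -4*0.103 - 4*1.4867 = -6.3588


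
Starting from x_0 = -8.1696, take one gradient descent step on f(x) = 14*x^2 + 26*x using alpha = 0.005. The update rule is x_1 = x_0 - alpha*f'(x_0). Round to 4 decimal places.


We compute the gradient at x_0 and apply the update.
f'(x) = 28*x + 26
f'(-8.1696) = 28*-8.1696 + 26 = -202.7488
x_1 = -8.1696 - 0.005*-202.7488 = -7.1559


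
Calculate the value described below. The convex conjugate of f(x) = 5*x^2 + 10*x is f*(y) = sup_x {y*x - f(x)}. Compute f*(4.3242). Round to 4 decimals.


f*(y) = sup_x {y*x - a*x^2 - b*x} = sup_x {(y-b)*x - a*x^2}
FOC: (y - b) - 2a*x = 0 => x* = (y - b)/(2a)
x* = (4.3242 - 10)/(2*5) = -0.5676
f*(4.3242) = (y-b)^2/(4a) = (4.3242 - 10)^2/(4*5)
= 32.2147/20 = 1.6107


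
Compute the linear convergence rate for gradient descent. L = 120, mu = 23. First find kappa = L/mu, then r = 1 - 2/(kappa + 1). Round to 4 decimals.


Step 1: Compute the condition number.
kappa = L/mu = 120/23 = 5.2174
Step 2: Compute the convergence rate.
r = 1 - 2/(kappa + 1) = 1 - 2*mu/(L + mu) = (L - mu)/(L + mu) = 97/143 = 0.6783


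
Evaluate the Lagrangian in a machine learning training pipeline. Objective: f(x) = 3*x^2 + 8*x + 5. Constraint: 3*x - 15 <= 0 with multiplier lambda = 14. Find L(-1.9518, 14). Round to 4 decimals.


Step 1: Evaluate f(x).
f(-1.9518) = 3*(-1.9518)^2 + 8*(-1.9518) + 5 = 0.8142
Step 2: Evaluate g(x).
g(-1.9518) = 3*-1.9518 - 15 = -20.8554
Step 3: Compute Lagrangian.
L = 0.8142 + 14*-20.8554 = -291.1614


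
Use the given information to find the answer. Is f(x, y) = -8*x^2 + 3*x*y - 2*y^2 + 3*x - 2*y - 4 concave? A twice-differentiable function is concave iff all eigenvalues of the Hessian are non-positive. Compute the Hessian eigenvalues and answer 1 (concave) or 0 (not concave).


The Hessian of f(x,y) = -8*x^2 + 3*x*y - 2*y^2 + 3*x - 2*y - 4 is:
H = [[-16, 3], [3, -4]]
Trace = -16 - 4 = -20
Determinant = -16*-4 - (3)^2 = 55
Discriminant = (-20)^2 - 4*55 = 180.0
Eigenvalues: lambda_1 = -16.7082, lambda_2 = -3.2918
The function is concave.

1


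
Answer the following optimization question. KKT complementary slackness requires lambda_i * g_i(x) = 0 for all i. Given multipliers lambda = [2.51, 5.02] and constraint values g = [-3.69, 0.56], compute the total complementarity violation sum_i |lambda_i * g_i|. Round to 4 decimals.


KKT complementary slackness check:
lambda_1 * g_1 = 2.51 * -3.69 = -9.2619
lambda_2 * g_2 = 5.02 * 0.56 = 2.8112
Total violation = 9.2619 + 2.8112 = 12.0731


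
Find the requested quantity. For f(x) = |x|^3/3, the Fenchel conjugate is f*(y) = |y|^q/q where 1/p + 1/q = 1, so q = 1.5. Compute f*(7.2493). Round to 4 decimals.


The conjugate exponent q satisfies 1/p + 1/q = 1.
p = 3, so q = 3/(3 - 1) = 1.5
|y|^q = 7.2493^1.5 = 19.5184
f*(7.2493) = 19.5184 / 1.5 = 13.0123


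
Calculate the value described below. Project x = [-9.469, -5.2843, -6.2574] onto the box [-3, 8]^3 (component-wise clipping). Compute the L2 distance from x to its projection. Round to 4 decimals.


Project each component onto [-3, 8].
clip(-9.469) = -3.0, clip(-5.2843) = -3.0, clip(-6.2574) = -3.0
Projection = [-3.0, -3.0, -3.0]
Squared diffs: [41.848, 5.218, 10.6107]
Distance = sqrt(57.6767) = 7.5945


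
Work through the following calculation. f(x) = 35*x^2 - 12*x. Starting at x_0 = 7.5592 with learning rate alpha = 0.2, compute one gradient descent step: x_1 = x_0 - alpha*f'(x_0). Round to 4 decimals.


We compute the gradient at x_0 and apply the update.
f'(x) = 70*x - 12
f'(7.5592) = 70*7.5592 - 12 = 517.144
x_1 = 7.5592 - 0.2*517.144 = -95.8696


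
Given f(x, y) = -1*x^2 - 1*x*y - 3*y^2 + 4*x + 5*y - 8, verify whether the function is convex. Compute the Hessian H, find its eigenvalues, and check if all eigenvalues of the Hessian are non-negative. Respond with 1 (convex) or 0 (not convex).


The Hessian of f(x,y) = -1*x^2 - 1*x*y - 3*y^2 + 4*x + 5*y - 8 is:
H = [[-2, -1], [-1, -6]]
Trace = -2 - 6 = -8
Determinant = -2*-6 - (-1)^2 = 11
Discriminant = (-8)^2 - 4*11 = 20.0
Eigenvalues: lambda_1 = -6.2361, lambda_2 = -1.7639
The function is not convex.

0


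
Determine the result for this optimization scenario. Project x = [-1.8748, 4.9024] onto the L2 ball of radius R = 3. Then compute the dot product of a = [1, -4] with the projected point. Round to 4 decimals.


Step 1: Compute ||x|| (intermediates to 6 decimals).
||x|| = sqrt((-1.8748)^2 + 4.9024^2) = 5.248657
Step 2: Project.
Since ||x|| > R, scale = R/||x|| = 3/5.248657 = 0.571575, proj(x) = scale * x
proj(x) = [-1.071589, 2.802089]
Step 3: Dot product.
a^T * proj(x) = 1*(-1.071589) - 4*2.802089 = -12.2799


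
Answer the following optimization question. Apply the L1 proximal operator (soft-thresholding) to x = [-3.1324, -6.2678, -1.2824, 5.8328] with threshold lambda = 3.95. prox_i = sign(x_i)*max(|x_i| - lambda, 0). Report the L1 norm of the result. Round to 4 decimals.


Soft-thresholding with lambda = 3.95:
prox(-3.1324) = sign(-3.1324)*max(|-3.1324| - 3.95, 0) = 0.0
prox(-6.2678) = sign(-6.2678)*max(|-6.2678| - 3.95, 0) = -2.3178
prox(-1.2824) = sign(-1.2824)*max(|-1.2824| - 3.95, 0) = 0.0
prox(5.8328) = sign(5.8328)*max(|5.8328| - 3.95, 0) = 1.8828
prox(x) = [0.0, -2.3178, 0.0, 1.8828]
||prox(x)||_1 = 0.0 + 2.3178 + 0.0 + 1.8828 = 4.2006


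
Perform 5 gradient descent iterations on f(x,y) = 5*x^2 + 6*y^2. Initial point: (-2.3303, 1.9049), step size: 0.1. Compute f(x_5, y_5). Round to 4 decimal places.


Gradient descent on f(x,y) = 5*x^2 + 6*y^2.
Starting point: (-2.3303, 1.9049), alpha = 0.1
Step 1: grad_x = 2*5*-2.3303 = -23.303, grad_y = 2*6*1.9049 = 22.8588
  x_1 = -2.3303 - 0.1*-23.303 = 0.0
  y_1 = 1.9049 - 0.1*22.8588 = -0.381
Step 2: grad_x = 2*5*0.0 = 0.0, grad_y = 2*6*-0.381 = -4.5718
  x_2 = 0.0 - 0.1*0.0 = 0.0
  y_2 = -0.381 - 0.1*-4.5718 = 0.0762
Step 3: grad_x = 2*5*0.0 = 0.0, grad_y = 2*6*0.0762 = 0.9144
  x_3 = 0.0 - 0.1*0.0 = 0.0
  y_3 = 0.0762 - 0.1*0.9144 = -0.0152
Step 4: grad_x = 2*5*0.0 = 0.0, grad_y = 2*6*-0.0152 = -0.1829
  x_4 = 0.0 - 0.1*0.0 = 0.0
  y_4 = -0.0152 - 0.1*-0.1829 = 0.003
Step 5: grad_x = 2*5*0.0 = 0.0, grad_y = 2*6*0.003 = 0.0366
  x_5 = 0.0 - 0.1*0.0 = 0.0
  y_5 = 0.003 - 0.1*0.0366 = -0.0006
f(0.0, -0.0006) = 5*0.0^2 + 6*(-0.0006)^2 = 0.0


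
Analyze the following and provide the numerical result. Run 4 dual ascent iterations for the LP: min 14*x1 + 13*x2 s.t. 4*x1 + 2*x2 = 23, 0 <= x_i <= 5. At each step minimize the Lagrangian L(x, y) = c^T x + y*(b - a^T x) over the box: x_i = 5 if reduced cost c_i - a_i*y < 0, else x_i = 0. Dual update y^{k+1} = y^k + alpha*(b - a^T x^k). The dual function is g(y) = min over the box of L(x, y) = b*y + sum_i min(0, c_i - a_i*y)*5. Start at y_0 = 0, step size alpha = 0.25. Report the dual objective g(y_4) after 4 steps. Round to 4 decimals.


Dual ascent for LP: min 14*x1 + 13*x2, 4*x1 + 2*x2 = 23, 0 <= x_i <= 5
Step 1: y^k = 0.0, reduced costs: (14.0, 13.0)
  x^k = (0.0, 0.0), subgradient = b - a^T x = 23.0
  y^{k+1} = 0.0 + 0.25*23.0 = 5.75
Step 2: y^k = 5.75, reduced costs: (-9.0, 1.5)
  x^k = (5.0, 0.0), subgradient = b - a^T x = 3.0
  y^{k+1} = 5.75 + 0.25*3.0 = 6.5
Step 3: y^k = 6.5, reduced costs: (-12.0, 0.0)
  x^k = (5.0, 0.0), subgradient = b - a^T x = 3.0
  y^{k+1} = 6.5 + 0.25*3.0 = 7.25
Step 4: y^k = 7.25, reduced costs: (-15.0, -1.5)
  x^k = (5.0, 5.0), subgradient = b - a^T x = -7.0
  y^{k+1} = 7.25 + 0.25*-7.0 = 5.5
Dual objective at y_4 = 5.5: reduced costs (-8.0, 2.0), box minimizer x = (5.0, 0.0)
g(y_4) = b*y + (c1 - a1*y)*x1 + (c2 - a2*y)*x2 = 23*5.5 + (-8.0)*5.0 + 2.0*0.0 = 126.5 - 40.0 + 0.0 = 86.5


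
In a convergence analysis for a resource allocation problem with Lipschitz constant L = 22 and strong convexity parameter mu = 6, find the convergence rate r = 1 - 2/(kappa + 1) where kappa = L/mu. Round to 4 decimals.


Step 1: Compute the condition number.
kappa = L/mu = 22/6 = 3.6667
Step 2: Compute the convergence rate.
r = 1 - 2/(kappa + 1) = 1 - 2*mu/(L + mu) = (L - mu)/(L + mu) = 16/28 = 0.5714


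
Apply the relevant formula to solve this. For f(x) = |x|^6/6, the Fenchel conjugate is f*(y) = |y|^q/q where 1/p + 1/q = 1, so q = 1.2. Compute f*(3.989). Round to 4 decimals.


The conjugate exponent q satisfies 1/p + 1/q = 1.
p = 6, so q = 6/(6 - 1) = 1.2
|y|^q = 3.989^1.2 = 5.2606
f*(3.989) = 5.2606 / 1.2 = 4.3838


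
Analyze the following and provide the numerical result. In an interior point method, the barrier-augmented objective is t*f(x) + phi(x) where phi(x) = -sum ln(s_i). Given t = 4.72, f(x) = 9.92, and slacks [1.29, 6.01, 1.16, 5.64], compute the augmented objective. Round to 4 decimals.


Step 1: Compute log-barrier.
ln values: [0.2546, 1.7934, 0.1484, 1.7299]
phi = -(0.2546 + 1.7934 + 0.1484 + 1.7299) = -3.9264
Step 2: Compute augmented objective.
t*f(x) = 4.72*9.92 = 46.8224
Total = 46.8224 - 3.9264 = 42.896


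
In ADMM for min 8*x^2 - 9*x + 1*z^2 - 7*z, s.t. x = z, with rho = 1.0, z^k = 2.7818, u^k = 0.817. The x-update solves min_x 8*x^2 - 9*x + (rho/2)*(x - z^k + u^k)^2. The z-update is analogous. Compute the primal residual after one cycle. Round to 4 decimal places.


ADMM iteration with rho = 1.0, z^k = 2.7818, u^k = 0.817
Step 1: x-update.
Minimize 8*x^2 - 9*x + (1.0/2)*(x - 2.7818 + 0.817)^2
FOC: (2*8 + 1.0)*x = 9 + 1.0*(2.7818 - 0.817)
x^{k+1} = 0.645
Step 2: z-update.
Minimize 1*z^2 - 7*z + (1.0/2)*(0.645 - z + 0.817)^2
FOC: (2*1 + 1.0)*z = 7 + 1.0*(0.645 + 0.817)
z^{k+1} = 2.8207
Step 3: u-update.
u^{k+1} = 0.817 + 0.645 - 2.8207 = -1.3587
Step 4: Primal residual = |0.645 - 2.8207| = 2.1757


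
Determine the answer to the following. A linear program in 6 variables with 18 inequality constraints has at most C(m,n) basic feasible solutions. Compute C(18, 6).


Each vertex corresponds to some choice of n active constraints out of m, so the number of vertices is at most C(m, n) = m! / (n!(m-n)!).
m = 18, n = 6
Numerator: 18 * 17 * 16 * 15 * 14 * 13
Denominator: 6! = 720
C(18, 6) = 18564


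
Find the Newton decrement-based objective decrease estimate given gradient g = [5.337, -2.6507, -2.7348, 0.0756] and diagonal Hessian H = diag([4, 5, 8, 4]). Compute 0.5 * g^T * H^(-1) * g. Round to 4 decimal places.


Step 1: H is diagonal, so H^(-1) * g = [1.3343, -0.5301, -0.3419, 0.0189].
Step 2: g^T H^(-1) g = sum_i g_i^2 / H_ii
  = (5.337)^2/4 + (-2.6507)^2/5 + (-2.7348)^2/8 + (0.0756)^2/4
  = 7.1209 + 1.4052 + 0.9349 + 0.0014 = 9.4625
Step 3: Objective decrease = 0.5 * g^T H^(-1) g = 4.7312


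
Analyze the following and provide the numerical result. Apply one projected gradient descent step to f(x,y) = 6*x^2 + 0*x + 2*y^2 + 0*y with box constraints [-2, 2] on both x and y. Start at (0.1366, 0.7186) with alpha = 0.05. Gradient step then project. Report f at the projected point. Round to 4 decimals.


Step 1: Compute gradient at (0.1366, 0.7186).
grad_x = 2*6*0.1366 + 0 = 1.6392
grad_y = 2*2*0.7186 + 0 = 2.8744
Step 2: Gradient step.
x_raw = 0.1366 - 0.05*1.6392 = 0.0546
y_raw = 0.7186 - 0.05*2.8744 = 0.5749
Step 3: Project onto [-2, 2].
x_proj = clip(0.0546) = 0.0546
y_proj = clip(0.5749) = 0.5749
Step 4: Evaluate f.
f(0.0546, 0.5749) = 0.6789


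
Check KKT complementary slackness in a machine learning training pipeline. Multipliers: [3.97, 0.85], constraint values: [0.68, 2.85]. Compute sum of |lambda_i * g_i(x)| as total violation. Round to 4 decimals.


KKT complementary slackness check:
lambda_1 * g_1 = 3.97 * 0.68 = 2.6996
lambda_2 * g_2 = 0.85 * 2.85 = 2.4225
Total violation = 2.6996 + 2.4225 = 5.1221


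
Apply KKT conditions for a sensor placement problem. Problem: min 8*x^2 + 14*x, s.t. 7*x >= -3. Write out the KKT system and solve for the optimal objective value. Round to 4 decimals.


Step 1: Try lambda = 0 (constraint inactive).
x_unc = -14/(2*8) = -0.875
Check: 7*-0.875 = -6.125 < -3 -- violated!
Step 2: Constraint must be active: 7*x = -3
x* = -3/7 = -0.4286 (rounded; the exact value -3/7 is used below)
lambda = (2*8*(-3/7) + 14)/7 = 1.0204
Step 3: Compute optimal value.
f(x*) = 8*(-3/7)^2 + 14*(-3/7) = -4.5306


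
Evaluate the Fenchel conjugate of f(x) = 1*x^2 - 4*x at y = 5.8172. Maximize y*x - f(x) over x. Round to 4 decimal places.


f*(y) = sup_x {y*x - a*x^2 - b*x} = sup_x {(y-b)*x - a*x^2}
FOC: (y - b) - 2a*x = 0 => x* = (y - b)/(2a)
x* = (5.8172 + 4)/(2*1) = 4.9086
f*(5.8172) = (y-b)^2/(4a) = (5.8172 + 4)^2/(4*1)
= 96.3774/4 = 24.0944


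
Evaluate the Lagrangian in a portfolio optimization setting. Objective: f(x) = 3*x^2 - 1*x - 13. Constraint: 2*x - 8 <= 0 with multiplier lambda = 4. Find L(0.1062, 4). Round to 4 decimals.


Step 1: Evaluate f(x).
f(0.1062) = 3*0.1062^2 - 1*0.1062 - 13 = -13.0724
Step 2: Evaluate g(x).
g(0.1062) = 2*0.1062 - 8 = -7.7876
Step 3: Compute Lagrangian.
L = -13.0724 + 4*-7.7876 = -44.2228


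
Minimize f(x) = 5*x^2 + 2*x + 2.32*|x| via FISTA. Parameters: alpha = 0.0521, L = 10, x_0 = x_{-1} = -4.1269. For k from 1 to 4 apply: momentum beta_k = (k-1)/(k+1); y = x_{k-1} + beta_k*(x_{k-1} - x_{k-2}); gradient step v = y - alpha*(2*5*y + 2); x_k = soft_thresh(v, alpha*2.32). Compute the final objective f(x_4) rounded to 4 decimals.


FISTA on f(x) = 5*x^2 + 2*x + 2.32*|x|
L = 10, alpha = 0.0521
Iteration 1: beta = 0.0, y = -4.1269 + 0.0*(-4.1269 + 4.1269) = -4.1269
  grad(y) = -39.269, v = y - alpha*grad = -2.081
  prox(v) = soft_thresh(-2.081, 0.1209) = -1.9601
Iteration 2: beta = 0.3333, y = -1.9601 + 0.3333*(-1.9601 + 4.1269) = -1.2379
  grad(y) = -10.3785, v = y - alpha*grad = -0.6971
  prox(v) = soft_thresh(-0.6971, 0.1209) = -0.5763
Iteration 3: beta = 0.5, y = -0.5763 + 0.5*(-0.5763 + 1.9601) = 0.1157
  grad(y) = 3.1567, v = y - alpha*grad = -0.0488
  prox(v) = soft_thresh(-0.0488, 0.1209) = 0.0
Iteration 4: beta = 0.6, y = 0.0 + 0.6*(0.0 + 0.5763) = 0.3458
  grad(y) = 5.4576, v = y - alpha*grad = 0.0614
  prox(v) = soft_thresh(0.0614, 0.1209) = 0.0
f(x_4) = 5*0.0^2 + 2*0.0 + 2.32*|0.0| = 0.0


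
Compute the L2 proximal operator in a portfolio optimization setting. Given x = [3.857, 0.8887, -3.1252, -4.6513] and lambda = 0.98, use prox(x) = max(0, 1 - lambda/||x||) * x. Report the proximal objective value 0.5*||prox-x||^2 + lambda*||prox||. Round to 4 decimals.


Step 1: Compute ||x||.
||x|| = 6.8606
Step 2: Compute scaling factor.
scale = max(0, 1 - 0.98/6.8606) = 0.8572
Step 3: prox(x) = [3.306, 0.7618, -2.6788, -3.9869]
||prox(x)|| = 5.8806
Step 4: Proximal objective.
0.5*||prox-x||^2 = 0.4802
lambda*||prox|| = 5.763
Total = 6.2432


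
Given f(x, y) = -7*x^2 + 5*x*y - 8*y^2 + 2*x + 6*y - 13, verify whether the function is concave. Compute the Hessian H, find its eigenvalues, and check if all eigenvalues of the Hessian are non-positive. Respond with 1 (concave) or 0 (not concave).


The Hessian of f(x,y) = -7*x^2 + 5*x*y - 8*y^2 + 2*x + 6*y - 13 is:
H = [[-14, 5], [5, -16]]
Trace = -14 - 16 = -30
Determinant = -14*-16 - (5)^2 = 199
Discriminant = (-30)^2 - 4*199 = 104.0
Eigenvalues: lambda_1 = -20.099, lambda_2 = -9.901
The function is concave.

1


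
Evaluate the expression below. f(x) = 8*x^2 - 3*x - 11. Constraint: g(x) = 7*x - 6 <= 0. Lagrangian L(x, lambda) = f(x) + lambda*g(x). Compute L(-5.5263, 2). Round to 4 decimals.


Step 1: Evaluate f(x).
f(-5.5263) = 8*(-5.5263)^2 - 3*(-5.5263) - 11 = 249.8988
Step 2: Evaluate g(x).
g(-5.5263) = 7*-5.5263 - 6 = -44.6841
Step 3: Compute Lagrangian.
L = 249.8988 + 2*-44.6841 = 160.5306


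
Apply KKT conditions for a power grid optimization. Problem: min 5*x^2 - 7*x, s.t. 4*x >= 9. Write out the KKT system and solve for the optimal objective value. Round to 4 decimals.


Step 1: Try lambda = 0 (constraint inactive).
x_unc = 7/(2*5) = 0.7
Check: 4*0.7 = 2.8 < 9 -- violated!
Step 2: Constraint must be active: 4*x = 9
x* = 9/4 = 2.25
lambda = (2*5*2.25 - 7)/4 = 3.875
Step 3: Compute optimal value.
f(x*) = 5*2.25^2 - 7*2.25 = 9.5625


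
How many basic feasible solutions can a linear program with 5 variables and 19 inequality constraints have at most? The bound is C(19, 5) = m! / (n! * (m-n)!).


Each vertex corresponds to some choice of n active constraints out of m, so the number of vertices is at most C(m, n) = m! / (n!(m-n)!).
m = 19, n = 5
Numerator: 19 * 18 * 17 * 16 * 15
Denominator: 5! = 120
C(19, 5) = 11628


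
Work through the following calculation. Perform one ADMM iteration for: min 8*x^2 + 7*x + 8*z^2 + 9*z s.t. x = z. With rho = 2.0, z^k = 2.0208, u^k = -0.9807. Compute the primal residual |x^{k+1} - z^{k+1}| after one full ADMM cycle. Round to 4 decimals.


ADMM iteration with rho = 2.0, z^k = 2.0208, u^k = -0.9807
Step 1: x-update.
Minimize 8*x^2 + 7*x + (2.0/2)*(x - 2.0208 - 0.9807)^2
FOC: (2*8 + 2.0)*x = -7 + 2.0*(2.0208 + 0.9807)
x^{k+1} = -0.0554
Step 2: z-update.
Minimize 8*z^2 + 9*z + (2.0/2)*(-0.0554 - z - 0.9807)^2
FOC: (2*8 + 2.0)*z = -9 + 2.0*(-0.0554 - 0.9807)
z^{k+1} = -0.6151
Step 3: u-update.
u^{k+1} = -0.9807 - 0.0554 + 0.6151 = -0.421
Step 4: Primal residual = |-0.0554 + 0.6151| = 0.5597


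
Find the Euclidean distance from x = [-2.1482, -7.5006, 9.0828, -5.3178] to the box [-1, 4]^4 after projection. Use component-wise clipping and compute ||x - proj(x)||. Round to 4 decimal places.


Project each component onto [-1, 4].
clip(-2.1482) = -1.0, clip(-7.5006) = -1.0, clip(9.0828) = 4.0, clip(-5.3178) = -1.0
Projection = [-1.0, -1.0, 4.0, -1.0]
Squared diffs: [1.3184, 42.2578, 25.8349, 18.6434]
Distance = sqrt(88.0545) = 9.3837


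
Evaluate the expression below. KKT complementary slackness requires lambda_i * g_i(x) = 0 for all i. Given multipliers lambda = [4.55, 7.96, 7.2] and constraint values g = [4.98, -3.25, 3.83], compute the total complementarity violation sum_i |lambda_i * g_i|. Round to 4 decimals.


KKT complementary slackness check:
lambda_1 * g_1 = 4.55 * 4.98 = 22.659
lambda_2 * g_2 = 7.96 * -3.25 = -25.87
lambda_3 * g_3 = 7.2 * 3.83 = 27.576
Total violation = 22.659 + 25.87 + 27.576 = 76.105


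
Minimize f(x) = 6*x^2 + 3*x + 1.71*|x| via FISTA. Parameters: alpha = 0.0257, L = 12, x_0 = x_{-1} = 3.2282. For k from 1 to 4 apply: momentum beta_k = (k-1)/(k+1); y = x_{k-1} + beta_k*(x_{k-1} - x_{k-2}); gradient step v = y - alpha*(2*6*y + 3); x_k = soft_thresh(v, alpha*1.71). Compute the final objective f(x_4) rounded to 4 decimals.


FISTA on f(x) = 6*x^2 + 3*x + 1.71*|x|
L = 12, alpha = 0.0257
Iteration 1: beta = 0.0, y = 3.2282 + 0.0*(3.2282 - 3.2282) = 3.2282
  grad(y) = 41.7384, v = y - alpha*grad = 2.1555
  prox(v) = soft_thresh(2.1555, 0.0439) = 2.1116
Iteration 2: beta = 0.3333, y = 2.1116 + 0.3333*(2.1116 - 3.2282) = 1.7394
  grad(y) = 23.8724, v = y - alpha*grad = 1.1258
  prox(v) = soft_thresh(1.1258, 0.0439) = 1.0819
Iteration 3: beta = 0.5, y = 1.0819 + 0.5*(1.0819 - 2.1116) = 0.5671
  grad(y) = 9.8047, v = y - alpha*grad = 0.3151
  prox(v) = soft_thresh(0.3151, 0.0439) = 0.2711
Iteration 4: beta = 0.6, y = 0.2711 + 0.6*(0.2711 - 1.0819) = -0.2153
  grad(y) = 0.4161, v = y - alpha*grad = -0.226
  prox(v) = soft_thresh(-0.226, 0.0439) = -0.1821
f(x_4) = 6*(-0.1821)^2 + 3*(-0.1821) + 1.71*|-0.1821| = -0.036


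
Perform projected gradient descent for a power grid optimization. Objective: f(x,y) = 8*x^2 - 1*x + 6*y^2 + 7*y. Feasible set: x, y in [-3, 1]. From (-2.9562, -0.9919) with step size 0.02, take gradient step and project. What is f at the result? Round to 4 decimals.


Step 1: Compute gradient at (-2.9562, -0.9919).
grad_x = 2*8*-2.9562 - 1 = -48.2992
grad_y = 2*6*-0.9919 + 7 = -4.9028
Step 2: Gradient step.
x_raw = -2.9562 - 0.02*-48.2992 = -1.9902
y_raw = -0.9919 - 0.02*-4.9028 = -0.8938
Step 3: Project onto [-3, 1].
x_proj = clip(-1.9902) = -1.9902
y_proj = clip(-0.8938) = -0.8938
Step 4: Evaluate f.
f(-1.9902, -0.8938) = 32.2147


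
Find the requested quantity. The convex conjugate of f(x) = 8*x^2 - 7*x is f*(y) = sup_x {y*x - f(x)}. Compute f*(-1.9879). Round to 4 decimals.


f*(y) = sup_x {y*x - a*x^2 - b*x} = sup_x {(y-b)*x - a*x^2}
FOC: (y - b) - 2a*x = 0 => x* = (y - b)/(2a)
x* = (-1.9879 + 7)/(2*8) = 0.3133
f*(-1.9879) = (y-b)^2/(4a) = (-1.9879 + 7)^2/(4*8)
= 25.1211/32 = 0.785


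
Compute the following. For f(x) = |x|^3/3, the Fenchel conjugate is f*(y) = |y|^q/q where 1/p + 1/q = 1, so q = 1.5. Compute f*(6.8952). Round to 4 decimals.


The conjugate exponent q satisfies 1/p + 1/q = 1.
p = 3, so q = 3/(3 - 1) = 1.5
|y|^q = 6.8952^1.5 = 18.1059
f*(6.8952) = 18.1059 / 1.5 = 12.0706


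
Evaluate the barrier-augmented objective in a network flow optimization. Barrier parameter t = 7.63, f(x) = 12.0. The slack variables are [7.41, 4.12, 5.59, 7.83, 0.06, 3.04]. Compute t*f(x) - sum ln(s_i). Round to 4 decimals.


Step 1: Compute log-barrier.
ln values: [2.0028, 1.4159, 1.721, 2.058, -2.8134, 1.1119]
phi = -(2.0028 + 1.4159 + 1.721 + 2.058 - 2.8134 + 1.1119) = -5.4961
Step 2: Compute augmented objective.
t*f(x) = 7.63*12.0 = 91.56
Total = 91.56 - 5.4961 = 86.0639


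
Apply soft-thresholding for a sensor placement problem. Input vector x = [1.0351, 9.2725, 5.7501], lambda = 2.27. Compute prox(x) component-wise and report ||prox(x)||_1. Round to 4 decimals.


Soft-thresholding with lambda = 2.27:
prox(1.0351) = sign(1.0351)*max(|1.0351| - 2.27, 0) = 0.0
prox(9.2725) = sign(9.2725)*max(|9.2725| - 2.27, 0) = 7.0025
prox(5.7501) = sign(5.7501)*max(|5.7501| - 2.27, 0) = 3.4801
prox(x) = [0.0, 7.0025, 3.4801]
||prox(x)||_1 = 0.0 + 7.0025 + 3.4801 = 10.4826


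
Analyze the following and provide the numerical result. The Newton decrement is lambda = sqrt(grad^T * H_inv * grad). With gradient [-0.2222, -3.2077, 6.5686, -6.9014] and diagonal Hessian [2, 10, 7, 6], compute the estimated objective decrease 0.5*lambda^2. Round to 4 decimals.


Step 1: H is diagonal, so H^(-1) * g = [-0.1111, -0.3208, 0.9384, -1.1502].
Step 2: g^T H^(-1) g = sum_i g_i^2 / H_ii
  = (-0.2222)^2/2 + (-3.2077)^2/10 + (6.5686)^2/7 + (-6.9014)^2/6
  = 0.0247 + 1.0289 + 6.1638 + 7.9382 = 15.1556
Step 3: Objective decrease = 0.5 * g^T H^(-1) g = 7.5778


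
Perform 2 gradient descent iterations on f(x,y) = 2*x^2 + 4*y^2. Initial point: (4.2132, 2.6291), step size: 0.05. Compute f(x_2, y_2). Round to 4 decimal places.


Gradient descent on f(x,y) = 2*x^2 + 4*y^2.
Starting point: (4.2132, 2.6291), alpha = 0.05
Step 1: grad_x = 2*2*4.2132 = 16.8528, grad_y = 2*4*2.6291 = 21.0328
  x_1 = 4.2132 - 0.05*16.8528 = 3.3706
  y_1 = 2.6291 - 0.05*21.0328 = 1.5775
Step 2: grad_x = 2*2*3.3706 = 13.4822, grad_y = 2*4*1.5775 = 12.6197
  x_2 = 3.3706 - 0.05*13.4822 = 2.6964
  y_2 = 1.5775 - 0.05*12.6197 = 0.9465
f(2.6964, 0.9465) = 2*2.6964^2 + 4*0.9465^2 = 18.1249


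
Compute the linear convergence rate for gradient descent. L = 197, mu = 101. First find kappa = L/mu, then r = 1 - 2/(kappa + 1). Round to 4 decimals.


Step 1: Compute the condition number.
kappa = L/mu = 197/101 = 1.9505
Step 2: Compute the convergence rate.
r = 1 - 2/(kappa + 1) = 1 - 2*mu/(L + mu) = (L - mu)/(L + mu) = 96/298 = 0.3221


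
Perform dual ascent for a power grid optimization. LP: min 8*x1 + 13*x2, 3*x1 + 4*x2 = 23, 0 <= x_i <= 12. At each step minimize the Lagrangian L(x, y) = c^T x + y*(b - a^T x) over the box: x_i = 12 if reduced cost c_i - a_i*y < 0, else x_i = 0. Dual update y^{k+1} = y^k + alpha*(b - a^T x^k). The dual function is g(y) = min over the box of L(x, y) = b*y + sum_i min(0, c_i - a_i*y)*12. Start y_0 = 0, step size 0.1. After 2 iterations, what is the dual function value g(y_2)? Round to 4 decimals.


Dual ascent for LP: min 8*x1 + 13*x2, 3*x1 + 4*x2 = 23, 0 <= x_i <= 12
Step 1: y^k = 0.0, reduced costs: (8.0, 13.0)
  x^k = (0.0, 0.0), subgradient = b - a^T x = 23.0
  y^{k+1} = 0.0 + 0.1*23.0 = 2.3
Step 2: y^k = 2.3, reduced costs: (1.1, 3.8)
  x^k = (0.0, 0.0), subgradient = b - a^T x = 23.0
  y^{k+1} = 2.3 + 0.1*23.0 = 4.6
Dual objective at y_2 = 4.6: reduced costs (-5.8, -5.4), box minimizer x = (12.0, 12.0)
g(y_2) = b*y + (c1 - a1*y)*x1 + (c2 - a2*y)*x2 = 23*4.6 + (-5.8)*12.0 + (-5.4)*12.0 = 105.8 - 69.6 - 64.8 = -28.6


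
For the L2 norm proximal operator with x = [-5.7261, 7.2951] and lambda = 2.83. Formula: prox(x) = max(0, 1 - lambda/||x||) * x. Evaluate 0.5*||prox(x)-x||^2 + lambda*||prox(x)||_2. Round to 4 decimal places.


Step 1: Compute ||x||.
||x|| = 9.274
Step 2: Compute scaling factor.
scale = max(0, 1 - 2.83/9.274) = 0.6948
Step 3: prox(x) = [-3.9788, 5.069]
||prox(x)|| = 6.444
Step 4: Proximal objective.
0.5*||prox-x||^2 = 4.0045
lambda*||prox|| = 18.2365
Total = 22.2409


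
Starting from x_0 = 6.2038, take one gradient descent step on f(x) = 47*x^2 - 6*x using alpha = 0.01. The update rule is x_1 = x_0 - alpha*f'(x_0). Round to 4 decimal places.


We compute the gradient at x_0 and apply the update.
f'(x) = 94*x - 6
f'(6.2038) = 94*6.2038 - 6 = 577.1572
x_1 = 6.2038 - 0.01*577.1572 = 0.4322


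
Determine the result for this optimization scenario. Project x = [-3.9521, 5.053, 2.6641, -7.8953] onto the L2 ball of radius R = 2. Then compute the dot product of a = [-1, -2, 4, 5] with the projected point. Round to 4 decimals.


Step 1: Compute ||x|| (intermediates to 6 decimals).
||x|| = sqrt((-3.9521)^2 + 5.053^2 + 2.6641^2 + (-7.8953)^2) = 10.515945
Step 2: Project.
Since ||x|| > R, scale = R/||x|| = 2/10.515945 = 0.190187, proj(x) = scale * x
proj(x) = [-0.751638, 0.961015, 0.506677, -1.501583]
Step 3: Dot product.
a^T * proj(x) = -1*(-0.751638) - 2*0.961015 + 4*0.506677 + 5*(-1.501583) = -6.6516


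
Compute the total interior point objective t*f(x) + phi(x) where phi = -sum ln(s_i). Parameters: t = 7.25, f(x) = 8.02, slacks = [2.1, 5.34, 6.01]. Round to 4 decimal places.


Step 1: Compute log-barrier.
ln values: [0.7419, 1.6752, 1.7934]
phi = -(0.7419 + 1.6752 + 1.7934) = -4.2106
Step 2: Compute augmented objective.
t*f(x) = 7.25*8.02 = 58.145
Total = 58.145 - 4.2106 = 53.9344


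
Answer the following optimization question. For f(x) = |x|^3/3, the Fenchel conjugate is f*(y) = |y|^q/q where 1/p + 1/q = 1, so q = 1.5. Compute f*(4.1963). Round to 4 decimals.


The conjugate exponent q satisfies 1/p + 1/q = 1.
p = 3, so q = 3/(3 - 1) = 1.5
|y|^q = 4.1963^1.5 = 8.5961
f*(4.1963) = 8.5961 / 1.5 = 5.7307


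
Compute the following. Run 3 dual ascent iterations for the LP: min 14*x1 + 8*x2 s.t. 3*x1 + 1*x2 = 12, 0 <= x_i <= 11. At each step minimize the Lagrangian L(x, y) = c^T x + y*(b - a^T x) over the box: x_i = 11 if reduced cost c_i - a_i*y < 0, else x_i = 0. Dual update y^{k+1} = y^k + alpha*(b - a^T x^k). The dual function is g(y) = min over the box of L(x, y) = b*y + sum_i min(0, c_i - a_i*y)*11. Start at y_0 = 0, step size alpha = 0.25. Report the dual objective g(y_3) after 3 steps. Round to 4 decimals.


Dual ascent for LP: min 14*x1 + 8*x2, 3*x1 + 1*x2 = 12, 0 <= x_i <= 11
Step 1: y^k = 0.0, reduced costs: (14.0, 8.0)
  x^k = (0.0, 0.0), subgradient = b - a^T x = 12.0
  y^{k+1} = 0.0 + 0.25*12.0 = 3.0
Step 2: y^k = 3.0, reduced costs: (5.0, 5.0)
  x^k = (0.0, 0.0), subgradient = b - a^T x = 12.0
  y^{k+1} = 3.0 + 0.25*12.0 = 6.0
Step 3: y^k = 6.0, reduced costs: (-4.0, 2.0)
  x^k = (11.0, 0.0), subgradient = b - a^T x = -21.0
  y^{k+1} = 6.0 + 0.25*-21.0 = 0.75
Dual objective at y_3 = 0.75: reduced costs (11.75, 7.25), box minimizer x = (0.0, 0.0)
g(y_3) = b*y + (c1 - a1*y)*x1 + (c2 - a2*y)*x2 = 12*0.75 + 11.75*0.0 + 7.25*0.0 = 9.0 + 0.0 + 0.0 = 9.0


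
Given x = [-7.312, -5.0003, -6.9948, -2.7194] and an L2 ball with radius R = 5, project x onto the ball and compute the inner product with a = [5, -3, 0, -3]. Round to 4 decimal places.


Step 1: Compute ||x|| (intermediates to 6 decimals).
||x|| = sqrt((-7.312)^2 + (-5.0003)^2 + (-6.9948)^2 + (-2.7194)^2) = 11.60994
Step 2: Project.
Since ||x|| > R, scale = R/||x|| = 5/11.60994 = 0.430665, proj(x) = scale * x
proj(x) = [-3.149022, -2.153454, -3.012416, -1.17115]
Step 3: Dot product.
a^T * proj(x) = 5*(-3.149022) - 3*(-2.153454) + 0*(-3.012416) - 3*(-1.17115) = -5.7713


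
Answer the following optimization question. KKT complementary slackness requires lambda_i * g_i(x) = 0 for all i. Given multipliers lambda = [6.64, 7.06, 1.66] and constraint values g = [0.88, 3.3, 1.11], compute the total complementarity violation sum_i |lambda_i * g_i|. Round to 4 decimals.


KKT complementary slackness check:
lambda_1 * g_1 = 6.64 * 0.88 = 5.8432
lambda_2 * g_2 = 7.06 * 3.3 = 23.298
lambda_3 * g_3 = 1.66 * 1.11 = 1.8426
Total violation = 5.8432 + 23.298 + 1.8426 = 30.9838


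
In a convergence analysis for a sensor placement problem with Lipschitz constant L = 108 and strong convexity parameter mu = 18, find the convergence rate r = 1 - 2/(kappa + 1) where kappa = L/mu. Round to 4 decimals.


Step 1: Compute the condition number.
kappa = L/mu = 108/18 = 6.0
Step 2: Compute the convergence rate.
r = 1 - 2/(kappa + 1) = 1 - 2*mu/(L + mu) = (L - mu)/(L + mu) = 90/126 = 0.7143


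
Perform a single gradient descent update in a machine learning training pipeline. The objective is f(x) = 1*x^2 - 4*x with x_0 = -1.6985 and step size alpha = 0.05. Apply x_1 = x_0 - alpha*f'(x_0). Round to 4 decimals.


We compute the gradient at x_0 and apply the update.
f'(x) = 2*x - 4
f'(-1.6985) = 2*-1.6985 - 4 = -7.397
x_1 = -1.6985 - 0.05*-7.397 = -1.3287


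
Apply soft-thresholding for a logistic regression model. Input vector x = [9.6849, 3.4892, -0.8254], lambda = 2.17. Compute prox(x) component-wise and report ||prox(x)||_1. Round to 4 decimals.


Soft-thresholding with lambda = 2.17:
prox(9.6849) = sign(9.6849)*max(|9.6849| - 2.17, 0) = 7.5149
prox(3.4892) = sign(3.4892)*max(|3.4892| - 2.17, 0) = 1.3192
prox(-0.8254) = sign(-0.8254)*max(|-0.8254| - 2.17, 0) = 0.0
prox(x) = [7.5149, 1.3192, 0.0]
||prox(x)||_1 = 7.5149 + 1.3192 + 0.0 = 8.8341


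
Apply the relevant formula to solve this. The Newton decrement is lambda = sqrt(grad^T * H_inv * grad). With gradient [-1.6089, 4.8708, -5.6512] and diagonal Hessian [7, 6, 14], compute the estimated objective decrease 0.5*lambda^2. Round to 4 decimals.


Step 1: H is diagonal, so H^(-1) * g = [-0.2298, 0.8118, -0.4037].
Step 2: g^T H^(-1) g = sum_i g_i^2 / H_ii
  = (-1.6089)^2/7 + (4.8708)^2/6 + (-5.6512)^2/14
  = 0.3698 + 3.9541 + 2.2811 = 6.6051
Step 3: Objective decrease = 0.5 * g^T H^(-1) g = 3.3025


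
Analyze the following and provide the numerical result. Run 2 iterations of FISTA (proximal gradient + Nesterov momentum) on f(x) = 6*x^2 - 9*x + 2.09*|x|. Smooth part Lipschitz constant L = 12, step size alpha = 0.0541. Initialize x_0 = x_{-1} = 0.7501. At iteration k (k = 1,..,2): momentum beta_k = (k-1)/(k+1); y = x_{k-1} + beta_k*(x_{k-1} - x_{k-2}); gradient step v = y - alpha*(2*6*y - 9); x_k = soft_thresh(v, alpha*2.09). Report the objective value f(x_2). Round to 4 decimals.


FISTA on f(x) = 6*x^2 - 9*x + 2.09*|x|
L = 12, alpha = 0.0541
Iteration 1: beta = 0.0, y = 0.7501 + 0.0*(0.7501 - 0.7501) = 0.7501
  grad(y) = 0.0012, v = y - alpha*grad = 0.75
  prox(v) = soft_thresh(0.75, 0.1131) = 0.637
Iteration 2: beta = 0.3333, y = 0.637 + 0.3333*(0.637 - 0.7501) = 0.5993
  grad(y) = -1.8089, v = y - alpha*grad = 0.6971
  prox(v) = soft_thresh(0.6971, 0.1131) = 0.584
f(x_2) = 6*0.584^2 - 9*0.584 + 2.09*|0.584| = -1.9891


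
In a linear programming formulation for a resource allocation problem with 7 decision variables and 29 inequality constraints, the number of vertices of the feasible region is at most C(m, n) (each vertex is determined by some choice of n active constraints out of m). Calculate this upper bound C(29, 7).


Each vertex corresponds to some choice of n active constraints out of m, so the number of vertices is at most C(m, n) = m! / (n!(m-n)!).
m = 29, n = 7
Numerator: 29 * 28 * 27 * 26 * 25 * 24 * 23
Denominator: 7! = 5040
C(29, 7) = 1560780


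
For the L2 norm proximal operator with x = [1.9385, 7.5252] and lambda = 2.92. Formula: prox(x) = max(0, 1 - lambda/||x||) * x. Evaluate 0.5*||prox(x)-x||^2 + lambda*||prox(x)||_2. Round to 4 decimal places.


Step 1: Compute ||x||.
||x|| = 7.7709
Step 2: Compute scaling factor.
scale = max(0, 1 - 2.92/7.7709) = 0.6242
Step 3: prox(x) = [1.2101, 4.6975]
||prox(x)|| = 4.8509
Step 4: Proximal objective.
0.5*||prox-x||^2 = 4.2632
lambda*||prox|| = 14.1646
Total = 18.4277


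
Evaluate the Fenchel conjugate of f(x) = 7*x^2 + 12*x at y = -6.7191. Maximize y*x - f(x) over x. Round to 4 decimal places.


f*(y) = sup_x {y*x - a*x^2 - b*x} = sup_x {(y-b)*x - a*x^2}
FOC: (y - b) - 2a*x = 0 => x* = (y - b)/(2a)
x* = (-6.7191 - 12)/(2*7) = -1.3371
f*(-6.7191) = (y-b)^2/(4a) = (-6.7191 - 12)^2/(4*7)
= 350.4047/28 = 12.5145


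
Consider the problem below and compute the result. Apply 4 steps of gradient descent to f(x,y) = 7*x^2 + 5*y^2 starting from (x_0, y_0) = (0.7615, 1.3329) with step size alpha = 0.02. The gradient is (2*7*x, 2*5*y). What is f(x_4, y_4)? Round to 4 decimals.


Gradient descent on f(x,y) = 7*x^2 + 5*y^2.
Starting point: (0.7615, 1.3329), alpha = 0.02
Step 1: grad_x = 2*7*0.7615 = 10.661, grad_y = 2*5*1.3329 = 13.329
  x_1 = 0.7615 - 0.02*10.661 = 0.5483
  y_1 = 1.3329 - 0.02*13.329 = 1.0663
Step 2: grad_x = 2*7*0.5483 = 7.6759, grad_y = 2*5*1.0663 = 10.6632
  x_2 = 0.5483 - 0.02*7.6759 = 0.3948
  y_2 = 1.0663 - 0.02*10.6632 = 0.8531
Step 3: grad_x = 2*7*0.3948 = 5.5267, grad_y = 2*5*0.8531 = 8.5306
  x_3 = 0.3948 - 0.02*5.5267 = 0.2842
  y_3 = 0.8531 - 0.02*8.5306 = 0.6824
Step 4: grad_x = 2*7*0.2842 = 3.9792, grad_y = 2*5*0.6824 = 6.8244
  x_4 = 0.2842 - 0.02*3.9792 = 0.2046
  y_4 = 0.6824 - 0.02*6.8244 = 0.546
f(0.2046, 0.546) = 7*0.2046^2 + 5*0.546^2 = 1.7835


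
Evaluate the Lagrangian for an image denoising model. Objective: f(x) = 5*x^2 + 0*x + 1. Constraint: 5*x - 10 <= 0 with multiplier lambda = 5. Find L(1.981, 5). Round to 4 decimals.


Step 1: Evaluate f(x).
f(1.981) = 5*1.981^2 + 0*1.981 + 1 = 20.6218
Step 2: Evaluate g(x).
g(1.981) = 5*1.981 - 10 = -0.095
Step 3: Compute Lagrangian.
L = 20.6218 + 5*-0.095 = 20.1468


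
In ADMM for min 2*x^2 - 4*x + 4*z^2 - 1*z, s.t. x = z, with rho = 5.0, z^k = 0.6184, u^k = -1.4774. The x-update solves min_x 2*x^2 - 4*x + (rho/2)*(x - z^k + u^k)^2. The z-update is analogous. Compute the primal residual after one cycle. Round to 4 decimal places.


ADMM iteration with rho = 5.0, z^k = 0.6184, u^k = -1.4774
Step 1: x-update.
Minimize 2*x^2 - 4*x + (5.0/2)*(x - 0.6184 - 1.4774)^2
FOC: (2*2 + 5.0)*x = 4 + 5.0*(0.6184 + 1.4774)
x^{k+1} = 1.6088
Step 2: z-update.
Minimize 4*z^2 - 1*z + (5.0/2)*(1.6088 - z - 1.4774)^2
FOC: (2*4 + 5.0)*z = 1 + 5.0*(1.6088 - 1.4774)
z^{k+1} = 0.1275
Step 3: u-update.
u^{k+1} = -1.4774 + 1.6088 - 0.1275 = 0.0039
Step 4: Primal residual = |1.6088 - 0.1275| = 1.4813


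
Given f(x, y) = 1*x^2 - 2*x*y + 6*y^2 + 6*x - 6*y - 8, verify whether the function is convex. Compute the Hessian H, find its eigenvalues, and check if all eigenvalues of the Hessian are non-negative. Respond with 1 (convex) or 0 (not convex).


The Hessian of f(x,y) = 1*x^2 - 2*x*y + 6*y^2 + 6*x - 6*y - 8 is:
H = [[2, -2], [-2, 12]]
Trace = 2 + 12 = 14
Determinant = 2*12 - (-2)^2 = 20
Discriminant = (14)^2 - 4*20 = 116.0
Eigenvalues: lambda_1 = 1.6148, lambda_2 = 12.3852
The function is convex.

1


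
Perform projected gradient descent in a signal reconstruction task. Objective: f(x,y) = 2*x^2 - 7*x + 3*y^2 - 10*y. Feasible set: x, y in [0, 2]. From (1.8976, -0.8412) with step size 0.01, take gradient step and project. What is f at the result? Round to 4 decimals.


Step 1: Compute gradient at (1.8976, -0.8412).
grad_x = 2*2*1.8976 - 7 = 0.5904
grad_y = 2*3*-0.8412 - 10 = -15.0472
Step 2: Gradient step.
x_raw = 1.8976 - 0.01*0.5904 = 1.8917
y_raw = -0.8412 - 0.01*-15.0472 = -0.6907
Step 3: Project onto [0, 2].
x_proj = clip(1.8917) = 1.8917
y_proj = clip(-0.6907) = 0.0
Step 4: Evaluate f.
f(1.8917, 0.0) = -6.0848


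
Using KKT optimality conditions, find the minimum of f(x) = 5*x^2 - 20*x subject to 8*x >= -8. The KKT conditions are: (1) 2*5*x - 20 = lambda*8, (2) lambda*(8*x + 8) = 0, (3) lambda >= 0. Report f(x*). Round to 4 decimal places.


Step 1: Try lambda = 0 (constraint inactive).
Stationarity: 2*5*x - 20 = 0
x* = 20/(2*5) = 2.0
Check constraint: 8*2.0 = 16.0 >= -8 -- satisfied.
Step 2: Compute optimal value.
f(x*) = 5*2.0^2 - 20*2.0 = -20.0


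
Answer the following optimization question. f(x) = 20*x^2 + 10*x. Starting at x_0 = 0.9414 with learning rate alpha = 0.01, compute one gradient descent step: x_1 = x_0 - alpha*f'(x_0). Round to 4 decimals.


We compute the gradient at x_0 and apply the update.
f'(x) = 40*x + 10
f'(0.9414) = 40*0.9414 + 10 = 47.656
x_1 = 0.9414 - 0.01*47.656 = 0.4648


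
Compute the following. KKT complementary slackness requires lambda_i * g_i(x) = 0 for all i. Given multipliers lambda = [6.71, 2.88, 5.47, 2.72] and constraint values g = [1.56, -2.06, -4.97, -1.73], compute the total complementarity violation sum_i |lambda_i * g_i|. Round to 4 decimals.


KKT complementary slackness check:
lambda_1 * g_1 = 6.71 * 1.56 = 10.4676
lambda_2 * g_2 = 2.88 * -2.06 = -5.9328
lambda_3 * g_3 = 5.47 * -4.97 = -27.1859
lambda_4 * g_4 = 2.72 * -1.73 = -4.7056
Total violation = 10.4676 + 5.9328 + 27.1859 + 4.7056 = 48.2919


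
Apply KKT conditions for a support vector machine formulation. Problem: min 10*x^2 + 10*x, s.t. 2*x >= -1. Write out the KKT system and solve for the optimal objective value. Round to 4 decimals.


Step 1: Try lambda = 0 (constraint inactive).
Stationarity: 2*10*x + 10 = 0
x* = -10/(2*10) = -0.5
Check constraint: 2*-0.5 = -1.0 >= -1 -- satisfied.
Step 2: Compute optimal value.
f(x*) = 10*(-0.5)^2 + 10*(-0.5) = -2.5


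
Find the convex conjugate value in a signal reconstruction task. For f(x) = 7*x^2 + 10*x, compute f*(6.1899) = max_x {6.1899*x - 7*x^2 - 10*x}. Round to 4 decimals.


f*(y) = sup_x {y*x - a*x^2 - b*x} = sup_x {(y-b)*x - a*x^2}
FOC: (y - b) - 2a*x = 0 => x* = (y - b)/(2a)
x* = (6.1899 - 10)/(2*7) = -0.2722
f*(6.1899) = (y-b)^2/(4a) = (6.1899 - 10)^2/(4*7)
= 14.5169/28 = 0.5185


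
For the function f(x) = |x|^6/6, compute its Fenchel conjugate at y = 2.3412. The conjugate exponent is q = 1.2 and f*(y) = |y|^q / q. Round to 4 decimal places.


The conjugate exponent q satisfies 1/p + 1/q = 1.
p = 6, so q = 6/(6 - 1) = 1.2
|y|^q = 2.3412^1.2 = 2.7754
f*(2.3412) = 2.7754 / 1.2 = 2.3128


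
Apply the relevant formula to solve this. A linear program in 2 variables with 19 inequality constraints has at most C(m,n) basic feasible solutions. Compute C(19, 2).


Each vertex corresponds to some choice of n active constraints out of m, so the number of vertices is at most C(m, n) = m! / (n!(m-n)!).
m = 19, n = 2
Numerator: 19 * 18
Denominator: 2! = 2
C(19, 2) = 171


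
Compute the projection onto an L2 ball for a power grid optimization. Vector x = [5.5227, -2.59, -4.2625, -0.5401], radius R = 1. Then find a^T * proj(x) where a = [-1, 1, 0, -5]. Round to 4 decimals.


Step 1: Compute ||x|| (intermediates to 6 decimals).
||x|| = sqrt(5.5227^2 + (-2.59)^2 + (-4.2625)^2 + (-0.5401)^2) = 7.461161
Step 2: Project.
Since ||x|| > R, scale = R/||x|| = 1/7.461161 = 0.134027, proj(x) = scale * x
proj(x) = [0.740191, -0.34713, -0.57129, -0.072388]
Step 3: Dot product.
a^T * proj(x) = -1*0.740191 + 1*(-0.34713) + 0*(-0.57129) - 5*(-0.072388) = -0.7254


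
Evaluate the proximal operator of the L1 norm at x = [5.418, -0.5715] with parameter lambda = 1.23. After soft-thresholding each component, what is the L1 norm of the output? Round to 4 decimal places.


Soft-thresholding with lambda = 1.23:
prox(5.418) = sign(5.418)*max(|5.418| - 1.23, 0) = 4.188
prox(-0.5715) = sign(-0.5715)*max(|-0.5715| - 1.23, 0) = 0.0
prox(x) = [4.188, 0.0]
||prox(x)||_1 = 4.188 + 0.0 = 4.188
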